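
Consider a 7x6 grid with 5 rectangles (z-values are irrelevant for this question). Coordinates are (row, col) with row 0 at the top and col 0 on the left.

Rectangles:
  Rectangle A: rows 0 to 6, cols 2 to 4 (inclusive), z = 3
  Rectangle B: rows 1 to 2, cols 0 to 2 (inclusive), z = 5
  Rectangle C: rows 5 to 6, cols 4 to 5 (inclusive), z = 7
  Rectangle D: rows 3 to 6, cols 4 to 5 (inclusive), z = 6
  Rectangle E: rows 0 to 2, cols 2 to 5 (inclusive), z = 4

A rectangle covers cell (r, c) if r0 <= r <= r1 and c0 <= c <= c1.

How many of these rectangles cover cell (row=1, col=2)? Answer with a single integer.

Check cell (1,2):
  A: rows 0-6 cols 2-4 -> covers
  B: rows 1-2 cols 0-2 -> covers
  C: rows 5-6 cols 4-5 -> outside (row miss)
  D: rows 3-6 cols 4-5 -> outside (row miss)
  E: rows 0-2 cols 2-5 -> covers
Count covering = 3

Answer: 3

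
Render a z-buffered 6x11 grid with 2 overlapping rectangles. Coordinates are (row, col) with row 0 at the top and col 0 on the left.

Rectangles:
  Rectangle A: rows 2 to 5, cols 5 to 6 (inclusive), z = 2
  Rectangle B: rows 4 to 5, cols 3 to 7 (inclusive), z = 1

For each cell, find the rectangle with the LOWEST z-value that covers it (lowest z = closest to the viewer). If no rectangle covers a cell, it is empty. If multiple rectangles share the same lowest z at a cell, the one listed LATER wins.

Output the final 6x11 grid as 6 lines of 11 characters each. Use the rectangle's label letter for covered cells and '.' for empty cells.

...........
...........
.....AA....
.....AA....
...BBBBB...
...BBBBB...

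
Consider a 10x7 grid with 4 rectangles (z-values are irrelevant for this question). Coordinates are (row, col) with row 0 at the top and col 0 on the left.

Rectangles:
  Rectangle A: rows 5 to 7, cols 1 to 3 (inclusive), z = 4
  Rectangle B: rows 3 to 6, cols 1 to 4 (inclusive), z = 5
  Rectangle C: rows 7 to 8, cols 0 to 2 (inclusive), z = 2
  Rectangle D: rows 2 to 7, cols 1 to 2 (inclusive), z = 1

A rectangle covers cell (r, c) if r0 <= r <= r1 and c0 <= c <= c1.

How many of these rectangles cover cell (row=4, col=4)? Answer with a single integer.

Check cell (4,4):
  A: rows 5-7 cols 1-3 -> outside (row miss)
  B: rows 3-6 cols 1-4 -> covers
  C: rows 7-8 cols 0-2 -> outside (row miss)
  D: rows 2-7 cols 1-2 -> outside (col miss)
Count covering = 1

Answer: 1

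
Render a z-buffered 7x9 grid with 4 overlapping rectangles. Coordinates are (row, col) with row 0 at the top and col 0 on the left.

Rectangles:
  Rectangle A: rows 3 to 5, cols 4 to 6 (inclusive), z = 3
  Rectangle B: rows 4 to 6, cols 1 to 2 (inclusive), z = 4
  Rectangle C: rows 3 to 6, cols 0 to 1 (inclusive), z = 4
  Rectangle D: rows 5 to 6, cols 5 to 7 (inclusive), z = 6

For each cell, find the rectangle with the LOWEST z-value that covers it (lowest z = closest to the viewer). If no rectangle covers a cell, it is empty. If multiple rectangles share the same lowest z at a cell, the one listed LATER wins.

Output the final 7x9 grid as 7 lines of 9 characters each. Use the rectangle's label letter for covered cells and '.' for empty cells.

.........
.........
.........
CC..AAA..
CCB.AAA..
CCB.AAAD.
CCB..DDD.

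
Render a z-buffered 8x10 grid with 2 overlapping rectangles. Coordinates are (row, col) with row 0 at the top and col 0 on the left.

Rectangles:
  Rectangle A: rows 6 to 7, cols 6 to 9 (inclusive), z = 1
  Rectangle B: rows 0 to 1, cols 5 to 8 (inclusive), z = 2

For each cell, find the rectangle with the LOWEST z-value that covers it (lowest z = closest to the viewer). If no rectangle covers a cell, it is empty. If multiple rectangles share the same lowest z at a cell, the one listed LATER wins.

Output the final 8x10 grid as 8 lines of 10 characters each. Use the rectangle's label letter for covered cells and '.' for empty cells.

.....BBBB.
.....BBBB.
..........
..........
..........
..........
......AAAA
......AAAA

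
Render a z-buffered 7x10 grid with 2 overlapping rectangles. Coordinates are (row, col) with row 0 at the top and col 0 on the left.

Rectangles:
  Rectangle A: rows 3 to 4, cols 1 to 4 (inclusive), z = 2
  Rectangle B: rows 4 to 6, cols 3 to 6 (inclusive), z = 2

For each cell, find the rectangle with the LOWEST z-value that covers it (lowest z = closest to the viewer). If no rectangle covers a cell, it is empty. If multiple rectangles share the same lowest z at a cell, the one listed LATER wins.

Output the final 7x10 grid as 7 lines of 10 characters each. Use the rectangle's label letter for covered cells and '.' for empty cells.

..........
..........
..........
.AAAA.....
.AABBBB...
...BBBB...
...BBBB...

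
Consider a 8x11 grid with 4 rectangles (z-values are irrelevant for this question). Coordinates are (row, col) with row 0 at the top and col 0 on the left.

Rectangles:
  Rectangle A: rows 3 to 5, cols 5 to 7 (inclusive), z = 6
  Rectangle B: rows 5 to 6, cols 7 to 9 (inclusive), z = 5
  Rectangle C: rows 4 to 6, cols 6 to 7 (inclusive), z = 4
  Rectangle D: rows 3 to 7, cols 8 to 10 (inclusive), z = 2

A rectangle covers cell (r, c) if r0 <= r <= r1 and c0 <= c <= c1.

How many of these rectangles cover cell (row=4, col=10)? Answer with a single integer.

Answer: 1

Derivation:
Check cell (4,10):
  A: rows 3-5 cols 5-7 -> outside (col miss)
  B: rows 5-6 cols 7-9 -> outside (row miss)
  C: rows 4-6 cols 6-7 -> outside (col miss)
  D: rows 3-7 cols 8-10 -> covers
Count covering = 1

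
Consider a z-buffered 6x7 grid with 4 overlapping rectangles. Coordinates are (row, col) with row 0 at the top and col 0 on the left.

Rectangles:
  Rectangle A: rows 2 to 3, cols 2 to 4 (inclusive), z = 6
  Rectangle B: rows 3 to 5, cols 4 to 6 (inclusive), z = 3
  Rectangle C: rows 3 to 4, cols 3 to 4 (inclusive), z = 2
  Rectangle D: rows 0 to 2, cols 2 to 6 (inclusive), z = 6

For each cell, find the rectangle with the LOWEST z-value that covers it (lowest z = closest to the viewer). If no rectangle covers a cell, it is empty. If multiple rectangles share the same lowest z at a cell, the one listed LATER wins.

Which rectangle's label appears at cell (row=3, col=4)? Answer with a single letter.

Answer: C

Derivation:
Check cell (3,4):
  A: rows 2-3 cols 2-4 z=6 -> covers; best now A (z=6)
  B: rows 3-5 cols 4-6 z=3 -> covers; best now B (z=3)
  C: rows 3-4 cols 3-4 z=2 -> covers; best now C (z=2)
  D: rows 0-2 cols 2-6 -> outside (row miss)
Winner: C at z=2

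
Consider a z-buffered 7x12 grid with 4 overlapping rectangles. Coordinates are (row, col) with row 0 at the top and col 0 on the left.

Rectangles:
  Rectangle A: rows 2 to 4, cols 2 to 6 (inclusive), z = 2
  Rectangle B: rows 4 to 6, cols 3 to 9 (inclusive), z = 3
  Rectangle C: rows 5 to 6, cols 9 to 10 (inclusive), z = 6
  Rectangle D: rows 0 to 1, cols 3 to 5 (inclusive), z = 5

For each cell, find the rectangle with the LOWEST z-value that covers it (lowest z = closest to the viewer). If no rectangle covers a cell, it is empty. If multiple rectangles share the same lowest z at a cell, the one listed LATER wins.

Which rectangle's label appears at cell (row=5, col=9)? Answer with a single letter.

Check cell (5,9):
  A: rows 2-4 cols 2-6 -> outside (row miss)
  B: rows 4-6 cols 3-9 z=3 -> covers; best now B (z=3)
  C: rows 5-6 cols 9-10 z=6 -> covers; best now B (z=3)
  D: rows 0-1 cols 3-5 -> outside (row miss)
Winner: B at z=3

Answer: B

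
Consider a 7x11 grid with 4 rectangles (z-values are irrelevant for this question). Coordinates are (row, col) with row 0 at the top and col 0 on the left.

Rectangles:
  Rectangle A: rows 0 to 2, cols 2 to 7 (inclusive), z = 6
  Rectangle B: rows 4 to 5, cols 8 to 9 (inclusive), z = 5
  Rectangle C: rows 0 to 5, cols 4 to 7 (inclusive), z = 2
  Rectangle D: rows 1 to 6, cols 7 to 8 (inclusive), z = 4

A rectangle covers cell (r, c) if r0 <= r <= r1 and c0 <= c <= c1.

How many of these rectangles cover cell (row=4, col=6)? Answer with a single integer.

Answer: 1

Derivation:
Check cell (4,6):
  A: rows 0-2 cols 2-7 -> outside (row miss)
  B: rows 4-5 cols 8-9 -> outside (col miss)
  C: rows 0-5 cols 4-7 -> covers
  D: rows 1-6 cols 7-8 -> outside (col miss)
Count covering = 1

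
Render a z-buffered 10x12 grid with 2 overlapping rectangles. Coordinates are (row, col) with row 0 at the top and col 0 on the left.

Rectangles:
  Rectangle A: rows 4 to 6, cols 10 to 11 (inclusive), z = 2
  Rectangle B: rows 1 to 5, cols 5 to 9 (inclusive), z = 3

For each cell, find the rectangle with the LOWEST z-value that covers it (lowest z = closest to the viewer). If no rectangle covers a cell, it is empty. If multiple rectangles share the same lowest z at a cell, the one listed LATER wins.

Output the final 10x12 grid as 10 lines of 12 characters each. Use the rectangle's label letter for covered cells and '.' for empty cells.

............
.....BBBBB..
.....BBBBB..
.....BBBBB..
.....BBBBBAA
.....BBBBBAA
..........AA
............
............
............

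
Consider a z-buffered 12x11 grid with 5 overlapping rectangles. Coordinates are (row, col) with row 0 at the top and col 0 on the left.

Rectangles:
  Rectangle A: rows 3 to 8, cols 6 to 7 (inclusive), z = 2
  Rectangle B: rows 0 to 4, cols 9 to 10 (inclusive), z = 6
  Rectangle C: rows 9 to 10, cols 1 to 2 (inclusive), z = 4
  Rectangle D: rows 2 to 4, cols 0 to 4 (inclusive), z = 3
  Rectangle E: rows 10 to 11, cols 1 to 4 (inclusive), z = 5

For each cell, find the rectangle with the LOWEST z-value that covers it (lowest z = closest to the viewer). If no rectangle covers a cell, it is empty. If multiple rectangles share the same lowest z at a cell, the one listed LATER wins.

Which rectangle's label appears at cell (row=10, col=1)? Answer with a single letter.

Answer: C

Derivation:
Check cell (10,1):
  A: rows 3-8 cols 6-7 -> outside (row miss)
  B: rows 0-4 cols 9-10 -> outside (row miss)
  C: rows 9-10 cols 1-2 z=4 -> covers; best now C (z=4)
  D: rows 2-4 cols 0-4 -> outside (row miss)
  E: rows 10-11 cols 1-4 z=5 -> covers; best now C (z=4)
Winner: C at z=4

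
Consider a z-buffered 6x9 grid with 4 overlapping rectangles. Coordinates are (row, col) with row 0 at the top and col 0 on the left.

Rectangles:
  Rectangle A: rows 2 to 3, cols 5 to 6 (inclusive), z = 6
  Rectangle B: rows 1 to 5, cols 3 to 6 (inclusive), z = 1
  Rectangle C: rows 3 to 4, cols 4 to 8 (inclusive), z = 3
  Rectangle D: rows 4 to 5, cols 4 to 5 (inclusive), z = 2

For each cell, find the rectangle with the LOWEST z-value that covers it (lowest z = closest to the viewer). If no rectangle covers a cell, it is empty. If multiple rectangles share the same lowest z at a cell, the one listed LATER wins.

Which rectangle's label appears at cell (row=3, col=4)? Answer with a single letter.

Answer: B

Derivation:
Check cell (3,4):
  A: rows 2-3 cols 5-6 -> outside (col miss)
  B: rows 1-5 cols 3-6 z=1 -> covers; best now B (z=1)
  C: rows 3-4 cols 4-8 z=3 -> covers; best now B (z=1)
  D: rows 4-5 cols 4-5 -> outside (row miss)
Winner: B at z=1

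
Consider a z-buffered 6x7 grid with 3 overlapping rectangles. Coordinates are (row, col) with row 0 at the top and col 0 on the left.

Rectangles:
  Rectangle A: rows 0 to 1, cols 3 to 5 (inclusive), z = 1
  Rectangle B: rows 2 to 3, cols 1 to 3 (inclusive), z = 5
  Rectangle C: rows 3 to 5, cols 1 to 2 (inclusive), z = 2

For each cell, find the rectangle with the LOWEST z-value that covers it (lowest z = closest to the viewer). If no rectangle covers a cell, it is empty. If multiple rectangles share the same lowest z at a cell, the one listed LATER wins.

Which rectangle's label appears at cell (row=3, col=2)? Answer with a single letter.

Answer: C

Derivation:
Check cell (3,2):
  A: rows 0-1 cols 3-5 -> outside (row miss)
  B: rows 2-3 cols 1-3 z=5 -> covers; best now B (z=5)
  C: rows 3-5 cols 1-2 z=2 -> covers; best now C (z=2)
Winner: C at z=2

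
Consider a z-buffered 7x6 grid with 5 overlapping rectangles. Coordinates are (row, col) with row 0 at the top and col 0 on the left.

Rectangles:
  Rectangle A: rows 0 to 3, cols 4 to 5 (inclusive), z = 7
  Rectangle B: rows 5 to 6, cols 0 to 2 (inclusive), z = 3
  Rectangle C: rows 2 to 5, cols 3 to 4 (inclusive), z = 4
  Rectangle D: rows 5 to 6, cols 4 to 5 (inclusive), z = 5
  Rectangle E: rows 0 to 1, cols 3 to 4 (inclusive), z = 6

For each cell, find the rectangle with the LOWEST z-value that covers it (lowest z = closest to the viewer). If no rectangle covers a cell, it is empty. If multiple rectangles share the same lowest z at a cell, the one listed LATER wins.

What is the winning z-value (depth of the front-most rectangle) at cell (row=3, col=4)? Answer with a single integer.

Check cell (3,4):
  A: rows 0-3 cols 4-5 z=7 -> covers; best now A (z=7)
  B: rows 5-6 cols 0-2 -> outside (row miss)
  C: rows 2-5 cols 3-4 z=4 -> covers; best now C (z=4)
  D: rows 5-6 cols 4-5 -> outside (row miss)
  E: rows 0-1 cols 3-4 -> outside (row miss)
Winner: C at z=4

Answer: 4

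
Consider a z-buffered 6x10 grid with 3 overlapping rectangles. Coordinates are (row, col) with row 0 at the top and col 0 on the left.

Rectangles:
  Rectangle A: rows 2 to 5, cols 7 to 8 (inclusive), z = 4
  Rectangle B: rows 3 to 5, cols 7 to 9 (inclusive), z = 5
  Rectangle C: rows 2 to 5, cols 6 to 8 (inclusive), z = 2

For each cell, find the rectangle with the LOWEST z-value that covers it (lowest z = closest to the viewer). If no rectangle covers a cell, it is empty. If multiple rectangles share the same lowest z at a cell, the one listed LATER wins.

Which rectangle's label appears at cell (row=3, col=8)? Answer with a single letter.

Answer: C

Derivation:
Check cell (3,8):
  A: rows 2-5 cols 7-8 z=4 -> covers; best now A (z=4)
  B: rows 3-5 cols 7-9 z=5 -> covers; best now A (z=4)
  C: rows 2-5 cols 6-8 z=2 -> covers; best now C (z=2)
Winner: C at z=2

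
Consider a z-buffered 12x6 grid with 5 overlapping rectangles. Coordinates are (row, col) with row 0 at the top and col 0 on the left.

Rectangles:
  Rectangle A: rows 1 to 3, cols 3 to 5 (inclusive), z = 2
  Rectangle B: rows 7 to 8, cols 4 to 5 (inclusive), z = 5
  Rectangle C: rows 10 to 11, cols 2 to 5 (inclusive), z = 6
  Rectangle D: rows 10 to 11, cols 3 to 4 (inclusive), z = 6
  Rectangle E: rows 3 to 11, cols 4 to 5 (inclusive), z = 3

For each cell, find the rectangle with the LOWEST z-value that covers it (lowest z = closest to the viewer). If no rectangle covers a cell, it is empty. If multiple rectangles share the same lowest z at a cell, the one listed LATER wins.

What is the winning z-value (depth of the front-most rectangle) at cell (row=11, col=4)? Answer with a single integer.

Check cell (11,4):
  A: rows 1-3 cols 3-5 -> outside (row miss)
  B: rows 7-8 cols 4-5 -> outside (row miss)
  C: rows 10-11 cols 2-5 z=6 -> covers; best now C (z=6)
  D: rows 10-11 cols 3-4 z=6 -> covers; best now D (z=6)
  E: rows 3-11 cols 4-5 z=3 -> covers; best now E (z=3)
Winner: E at z=3

Answer: 3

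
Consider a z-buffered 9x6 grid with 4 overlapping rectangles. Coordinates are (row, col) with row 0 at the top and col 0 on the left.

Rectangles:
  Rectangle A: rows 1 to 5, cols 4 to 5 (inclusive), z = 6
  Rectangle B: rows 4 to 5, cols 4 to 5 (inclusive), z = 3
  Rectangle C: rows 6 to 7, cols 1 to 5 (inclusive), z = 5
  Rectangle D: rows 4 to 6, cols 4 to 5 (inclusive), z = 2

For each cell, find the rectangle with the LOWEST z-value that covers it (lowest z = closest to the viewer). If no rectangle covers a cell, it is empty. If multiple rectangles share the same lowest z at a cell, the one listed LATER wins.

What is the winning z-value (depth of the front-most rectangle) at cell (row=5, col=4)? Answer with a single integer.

Check cell (5,4):
  A: rows 1-5 cols 4-5 z=6 -> covers; best now A (z=6)
  B: rows 4-5 cols 4-5 z=3 -> covers; best now B (z=3)
  C: rows 6-7 cols 1-5 -> outside (row miss)
  D: rows 4-6 cols 4-5 z=2 -> covers; best now D (z=2)
Winner: D at z=2

Answer: 2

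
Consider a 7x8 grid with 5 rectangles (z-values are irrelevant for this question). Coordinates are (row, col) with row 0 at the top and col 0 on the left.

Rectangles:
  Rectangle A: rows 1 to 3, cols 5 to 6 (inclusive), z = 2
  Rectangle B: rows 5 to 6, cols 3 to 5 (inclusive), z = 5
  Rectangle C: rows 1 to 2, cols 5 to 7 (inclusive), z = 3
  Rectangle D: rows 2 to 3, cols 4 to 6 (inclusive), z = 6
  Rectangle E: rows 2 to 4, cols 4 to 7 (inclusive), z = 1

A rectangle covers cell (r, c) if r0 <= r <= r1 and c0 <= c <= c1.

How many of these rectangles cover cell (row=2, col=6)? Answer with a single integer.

Check cell (2,6):
  A: rows 1-3 cols 5-6 -> covers
  B: rows 5-6 cols 3-5 -> outside (row miss)
  C: rows 1-2 cols 5-7 -> covers
  D: rows 2-3 cols 4-6 -> covers
  E: rows 2-4 cols 4-7 -> covers
Count covering = 4

Answer: 4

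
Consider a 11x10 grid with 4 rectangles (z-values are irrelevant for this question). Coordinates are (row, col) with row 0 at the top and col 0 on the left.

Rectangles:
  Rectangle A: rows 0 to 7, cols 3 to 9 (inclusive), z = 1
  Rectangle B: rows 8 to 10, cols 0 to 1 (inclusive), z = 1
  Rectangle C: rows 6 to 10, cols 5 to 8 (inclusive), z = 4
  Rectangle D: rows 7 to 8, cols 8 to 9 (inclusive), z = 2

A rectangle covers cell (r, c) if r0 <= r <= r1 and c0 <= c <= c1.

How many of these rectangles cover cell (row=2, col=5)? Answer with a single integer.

Answer: 1

Derivation:
Check cell (2,5):
  A: rows 0-7 cols 3-9 -> covers
  B: rows 8-10 cols 0-1 -> outside (row miss)
  C: rows 6-10 cols 5-8 -> outside (row miss)
  D: rows 7-8 cols 8-9 -> outside (row miss)
Count covering = 1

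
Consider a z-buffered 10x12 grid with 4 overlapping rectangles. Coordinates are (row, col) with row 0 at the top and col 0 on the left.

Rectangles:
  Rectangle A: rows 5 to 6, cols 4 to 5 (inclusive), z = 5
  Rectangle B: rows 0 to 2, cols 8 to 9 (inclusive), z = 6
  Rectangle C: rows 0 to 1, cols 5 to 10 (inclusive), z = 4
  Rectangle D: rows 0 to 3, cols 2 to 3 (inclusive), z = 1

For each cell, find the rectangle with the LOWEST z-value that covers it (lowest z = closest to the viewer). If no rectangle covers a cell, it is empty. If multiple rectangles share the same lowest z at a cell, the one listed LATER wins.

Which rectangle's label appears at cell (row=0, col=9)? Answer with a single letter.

Answer: C

Derivation:
Check cell (0,9):
  A: rows 5-6 cols 4-5 -> outside (row miss)
  B: rows 0-2 cols 8-9 z=6 -> covers; best now B (z=6)
  C: rows 0-1 cols 5-10 z=4 -> covers; best now C (z=4)
  D: rows 0-3 cols 2-3 -> outside (col miss)
Winner: C at z=4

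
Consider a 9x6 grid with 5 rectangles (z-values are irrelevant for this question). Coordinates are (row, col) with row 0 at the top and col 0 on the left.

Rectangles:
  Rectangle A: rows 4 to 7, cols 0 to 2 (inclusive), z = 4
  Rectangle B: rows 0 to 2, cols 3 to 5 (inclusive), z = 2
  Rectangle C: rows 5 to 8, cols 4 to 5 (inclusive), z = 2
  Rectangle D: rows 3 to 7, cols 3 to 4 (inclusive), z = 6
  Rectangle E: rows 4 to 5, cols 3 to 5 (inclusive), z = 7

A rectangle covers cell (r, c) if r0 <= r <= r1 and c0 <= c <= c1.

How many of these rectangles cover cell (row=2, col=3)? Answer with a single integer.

Answer: 1

Derivation:
Check cell (2,3):
  A: rows 4-7 cols 0-2 -> outside (row miss)
  B: rows 0-2 cols 3-5 -> covers
  C: rows 5-8 cols 4-5 -> outside (row miss)
  D: rows 3-7 cols 3-4 -> outside (row miss)
  E: rows 4-5 cols 3-5 -> outside (row miss)
Count covering = 1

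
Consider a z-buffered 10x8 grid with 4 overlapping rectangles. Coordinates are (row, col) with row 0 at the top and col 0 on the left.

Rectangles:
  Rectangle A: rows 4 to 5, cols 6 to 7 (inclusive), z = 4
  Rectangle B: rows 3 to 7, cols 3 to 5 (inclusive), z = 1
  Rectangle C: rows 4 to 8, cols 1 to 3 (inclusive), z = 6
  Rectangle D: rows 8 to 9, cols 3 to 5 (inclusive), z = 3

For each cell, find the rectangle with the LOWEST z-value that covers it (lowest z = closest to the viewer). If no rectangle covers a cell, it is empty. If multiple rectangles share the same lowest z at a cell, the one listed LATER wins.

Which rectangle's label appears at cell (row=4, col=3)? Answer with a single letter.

Answer: B

Derivation:
Check cell (4,3):
  A: rows 4-5 cols 6-7 -> outside (col miss)
  B: rows 3-7 cols 3-5 z=1 -> covers; best now B (z=1)
  C: rows 4-8 cols 1-3 z=6 -> covers; best now B (z=1)
  D: rows 8-9 cols 3-5 -> outside (row miss)
Winner: B at z=1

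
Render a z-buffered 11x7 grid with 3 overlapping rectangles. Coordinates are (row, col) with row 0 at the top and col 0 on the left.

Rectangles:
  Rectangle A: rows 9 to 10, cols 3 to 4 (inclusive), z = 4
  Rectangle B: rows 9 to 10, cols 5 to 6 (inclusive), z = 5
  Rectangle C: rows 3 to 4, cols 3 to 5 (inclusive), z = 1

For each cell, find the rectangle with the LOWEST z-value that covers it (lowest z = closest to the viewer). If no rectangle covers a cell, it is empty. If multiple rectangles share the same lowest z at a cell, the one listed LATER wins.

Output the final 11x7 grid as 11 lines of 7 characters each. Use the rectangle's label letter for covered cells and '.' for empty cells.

.......
.......
.......
...CCC.
...CCC.
.......
.......
.......
.......
...AABB
...AABB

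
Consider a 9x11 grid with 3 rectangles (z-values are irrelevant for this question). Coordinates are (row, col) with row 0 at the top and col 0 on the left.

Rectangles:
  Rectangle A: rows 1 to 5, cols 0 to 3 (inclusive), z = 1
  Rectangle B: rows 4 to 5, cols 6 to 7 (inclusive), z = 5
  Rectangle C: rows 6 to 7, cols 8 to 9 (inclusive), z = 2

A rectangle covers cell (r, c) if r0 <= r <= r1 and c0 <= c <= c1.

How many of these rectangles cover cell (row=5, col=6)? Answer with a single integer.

Check cell (5,6):
  A: rows 1-5 cols 0-3 -> outside (col miss)
  B: rows 4-5 cols 6-7 -> covers
  C: rows 6-7 cols 8-9 -> outside (row miss)
Count covering = 1

Answer: 1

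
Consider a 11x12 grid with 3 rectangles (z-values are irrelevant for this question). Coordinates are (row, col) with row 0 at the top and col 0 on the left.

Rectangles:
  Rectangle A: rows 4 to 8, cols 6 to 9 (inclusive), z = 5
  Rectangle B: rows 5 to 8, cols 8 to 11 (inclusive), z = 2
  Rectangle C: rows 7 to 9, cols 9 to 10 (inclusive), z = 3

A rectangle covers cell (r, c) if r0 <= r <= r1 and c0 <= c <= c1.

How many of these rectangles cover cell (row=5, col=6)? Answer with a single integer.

Answer: 1

Derivation:
Check cell (5,6):
  A: rows 4-8 cols 6-9 -> covers
  B: rows 5-8 cols 8-11 -> outside (col miss)
  C: rows 7-9 cols 9-10 -> outside (row miss)
Count covering = 1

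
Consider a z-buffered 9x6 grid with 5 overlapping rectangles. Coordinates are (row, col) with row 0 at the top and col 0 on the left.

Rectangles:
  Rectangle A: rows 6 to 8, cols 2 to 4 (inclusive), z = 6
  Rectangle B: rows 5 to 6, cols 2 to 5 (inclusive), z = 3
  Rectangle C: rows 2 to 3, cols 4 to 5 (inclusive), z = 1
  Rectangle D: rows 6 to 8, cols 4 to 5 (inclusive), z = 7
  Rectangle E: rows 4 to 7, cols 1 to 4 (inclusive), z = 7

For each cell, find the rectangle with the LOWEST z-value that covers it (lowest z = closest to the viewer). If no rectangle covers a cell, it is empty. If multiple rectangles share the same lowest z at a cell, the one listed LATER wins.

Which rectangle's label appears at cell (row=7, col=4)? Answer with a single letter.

Check cell (7,4):
  A: rows 6-8 cols 2-4 z=6 -> covers; best now A (z=6)
  B: rows 5-6 cols 2-5 -> outside (row miss)
  C: rows 2-3 cols 4-5 -> outside (row miss)
  D: rows 6-8 cols 4-5 z=7 -> covers; best now A (z=6)
  E: rows 4-7 cols 1-4 z=7 -> covers; best now A (z=6)
Winner: A at z=6

Answer: A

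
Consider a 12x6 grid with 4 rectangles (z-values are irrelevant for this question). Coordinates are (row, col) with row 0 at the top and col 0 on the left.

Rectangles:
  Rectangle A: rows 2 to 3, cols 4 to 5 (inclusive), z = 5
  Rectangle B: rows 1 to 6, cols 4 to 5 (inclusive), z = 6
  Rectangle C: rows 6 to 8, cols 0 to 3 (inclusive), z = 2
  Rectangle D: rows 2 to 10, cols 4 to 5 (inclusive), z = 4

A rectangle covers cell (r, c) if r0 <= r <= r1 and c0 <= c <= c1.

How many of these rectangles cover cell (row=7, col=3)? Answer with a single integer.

Answer: 1

Derivation:
Check cell (7,3):
  A: rows 2-3 cols 4-5 -> outside (row miss)
  B: rows 1-6 cols 4-5 -> outside (row miss)
  C: rows 6-8 cols 0-3 -> covers
  D: rows 2-10 cols 4-5 -> outside (col miss)
Count covering = 1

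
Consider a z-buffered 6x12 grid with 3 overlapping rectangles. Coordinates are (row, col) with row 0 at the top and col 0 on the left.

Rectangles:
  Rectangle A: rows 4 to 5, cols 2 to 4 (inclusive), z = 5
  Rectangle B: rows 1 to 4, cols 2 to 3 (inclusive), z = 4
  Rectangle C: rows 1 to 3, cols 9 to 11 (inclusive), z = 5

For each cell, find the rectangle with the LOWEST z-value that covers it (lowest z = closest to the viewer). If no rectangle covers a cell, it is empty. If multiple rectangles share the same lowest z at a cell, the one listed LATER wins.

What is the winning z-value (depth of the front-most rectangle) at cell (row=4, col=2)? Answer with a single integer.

Check cell (4,2):
  A: rows 4-5 cols 2-4 z=5 -> covers; best now A (z=5)
  B: rows 1-4 cols 2-3 z=4 -> covers; best now B (z=4)
  C: rows 1-3 cols 9-11 -> outside (row miss)
Winner: B at z=4

Answer: 4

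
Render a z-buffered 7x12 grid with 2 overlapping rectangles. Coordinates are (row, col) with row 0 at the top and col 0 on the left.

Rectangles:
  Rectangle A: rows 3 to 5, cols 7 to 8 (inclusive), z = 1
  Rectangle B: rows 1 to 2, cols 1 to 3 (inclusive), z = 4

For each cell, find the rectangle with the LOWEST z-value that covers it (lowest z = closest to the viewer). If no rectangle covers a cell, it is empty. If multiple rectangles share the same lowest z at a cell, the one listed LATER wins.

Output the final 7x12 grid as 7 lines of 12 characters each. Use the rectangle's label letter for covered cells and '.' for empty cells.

............
.BBB........
.BBB........
.......AA...
.......AA...
.......AA...
............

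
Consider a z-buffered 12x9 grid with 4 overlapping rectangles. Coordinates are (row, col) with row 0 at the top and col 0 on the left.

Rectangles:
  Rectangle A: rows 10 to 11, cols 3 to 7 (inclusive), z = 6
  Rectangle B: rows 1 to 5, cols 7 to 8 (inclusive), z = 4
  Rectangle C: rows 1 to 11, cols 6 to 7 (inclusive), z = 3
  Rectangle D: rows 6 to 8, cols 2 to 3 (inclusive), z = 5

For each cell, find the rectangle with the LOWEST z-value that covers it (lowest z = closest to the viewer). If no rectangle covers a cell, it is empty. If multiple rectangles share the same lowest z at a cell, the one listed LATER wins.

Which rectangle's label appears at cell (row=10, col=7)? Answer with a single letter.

Check cell (10,7):
  A: rows 10-11 cols 3-7 z=6 -> covers; best now A (z=6)
  B: rows 1-5 cols 7-8 -> outside (row miss)
  C: rows 1-11 cols 6-7 z=3 -> covers; best now C (z=3)
  D: rows 6-8 cols 2-3 -> outside (row miss)
Winner: C at z=3

Answer: C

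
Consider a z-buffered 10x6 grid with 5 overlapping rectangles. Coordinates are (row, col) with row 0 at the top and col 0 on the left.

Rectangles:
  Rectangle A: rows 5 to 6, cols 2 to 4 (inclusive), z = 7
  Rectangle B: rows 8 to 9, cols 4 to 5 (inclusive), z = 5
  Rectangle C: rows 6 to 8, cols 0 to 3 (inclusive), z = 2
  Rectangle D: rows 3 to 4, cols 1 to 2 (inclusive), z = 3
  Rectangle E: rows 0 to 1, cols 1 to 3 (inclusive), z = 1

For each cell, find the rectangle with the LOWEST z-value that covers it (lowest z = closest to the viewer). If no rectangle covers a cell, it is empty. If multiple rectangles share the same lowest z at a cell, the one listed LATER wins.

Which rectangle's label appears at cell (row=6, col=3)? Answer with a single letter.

Answer: C

Derivation:
Check cell (6,3):
  A: rows 5-6 cols 2-4 z=7 -> covers; best now A (z=7)
  B: rows 8-9 cols 4-5 -> outside (row miss)
  C: rows 6-8 cols 0-3 z=2 -> covers; best now C (z=2)
  D: rows 3-4 cols 1-2 -> outside (row miss)
  E: rows 0-1 cols 1-3 -> outside (row miss)
Winner: C at z=2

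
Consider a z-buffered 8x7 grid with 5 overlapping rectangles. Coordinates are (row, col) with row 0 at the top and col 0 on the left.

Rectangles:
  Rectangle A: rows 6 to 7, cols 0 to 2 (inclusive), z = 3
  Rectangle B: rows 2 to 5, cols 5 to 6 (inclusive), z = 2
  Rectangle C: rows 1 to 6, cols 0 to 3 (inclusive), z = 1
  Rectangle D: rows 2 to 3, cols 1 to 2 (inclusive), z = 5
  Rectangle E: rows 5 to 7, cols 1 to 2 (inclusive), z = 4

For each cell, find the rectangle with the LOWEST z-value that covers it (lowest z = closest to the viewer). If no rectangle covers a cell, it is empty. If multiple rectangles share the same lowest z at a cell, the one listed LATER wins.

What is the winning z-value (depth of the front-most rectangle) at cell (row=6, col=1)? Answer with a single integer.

Answer: 1

Derivation:
Check cell (6,1):
  A: rows 6-7 cols 0-2 z=3 -> covers; best now A (z=3)
  B: rows 2-5 cols 5-6 -> outside (row miss)
  C: rows 1-6 cols 0-3 z=1 -> covers; best now C (z=1)
  D: rows 2-3 cols 1-2 -> outside (row miss)
  E: rows 5-7 cols 1-2 z=4 -> covers; best now C (z=1)
Winner: C at z=1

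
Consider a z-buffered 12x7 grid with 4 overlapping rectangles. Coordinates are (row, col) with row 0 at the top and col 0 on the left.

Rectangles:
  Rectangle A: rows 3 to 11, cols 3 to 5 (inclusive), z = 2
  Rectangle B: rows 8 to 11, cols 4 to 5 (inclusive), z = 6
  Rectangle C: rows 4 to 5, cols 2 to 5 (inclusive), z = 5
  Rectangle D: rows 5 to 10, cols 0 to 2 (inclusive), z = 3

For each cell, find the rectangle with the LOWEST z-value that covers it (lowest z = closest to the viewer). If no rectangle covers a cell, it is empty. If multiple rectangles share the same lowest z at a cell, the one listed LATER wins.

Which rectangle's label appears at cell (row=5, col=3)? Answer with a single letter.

Answer: A

Derivation:
Check cell (5,3):
  A: rows 3-11 cols 3-5 z=2 -> covers; best now A (z=2)
  B: rows 8-11 cols 4-5 -> outside (row miss)
  C: rows 4-5 cols 2-5 z=5 -> covers; best now A (z=2)
  D: rows 5-10 cols 0-2 -> outside (col miss)
Winner: A at z=2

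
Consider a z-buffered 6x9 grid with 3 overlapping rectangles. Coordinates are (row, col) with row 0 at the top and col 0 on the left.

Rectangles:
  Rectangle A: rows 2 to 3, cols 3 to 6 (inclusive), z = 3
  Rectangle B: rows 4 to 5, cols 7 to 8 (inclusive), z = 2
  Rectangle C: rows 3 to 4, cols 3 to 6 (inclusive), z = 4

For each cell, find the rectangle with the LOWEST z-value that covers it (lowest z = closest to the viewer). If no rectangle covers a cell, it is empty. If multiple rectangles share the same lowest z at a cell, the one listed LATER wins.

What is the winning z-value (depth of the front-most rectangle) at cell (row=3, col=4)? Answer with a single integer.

Check cell (3,4):
  A: rows 2-3 cols 3-6 z=3 -> covers; best now A (z=3)
  B: rows 4-5 cols 7-8 -> outside (row miss)
  C: rows 3-4 cols 3-6 z=4 -> covers; best now A (z=3)
Winner: A at z=3

Answer: 3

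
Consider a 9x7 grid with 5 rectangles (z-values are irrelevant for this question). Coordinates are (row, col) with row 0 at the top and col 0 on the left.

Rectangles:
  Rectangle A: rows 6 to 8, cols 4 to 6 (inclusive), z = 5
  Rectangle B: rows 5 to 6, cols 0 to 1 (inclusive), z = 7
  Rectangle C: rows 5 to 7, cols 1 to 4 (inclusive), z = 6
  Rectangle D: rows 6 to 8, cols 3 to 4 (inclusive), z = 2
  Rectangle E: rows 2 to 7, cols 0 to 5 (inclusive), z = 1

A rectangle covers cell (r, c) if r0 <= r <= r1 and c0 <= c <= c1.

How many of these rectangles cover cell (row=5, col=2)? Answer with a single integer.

Check cell (5,2):
  A: rows 6-8 cols 4-6 -> outside (row miss)
  B: rows 5-6 cols 0-1 -> outside (col miss)
  C: rows 5-7 cols 1-4 -> covers
  D: rows 6-8 cols 3-4 -> outside (row miss)
  E: rows 2-7 cols 0-5 -> covers
Count covering = 2

Answer: 2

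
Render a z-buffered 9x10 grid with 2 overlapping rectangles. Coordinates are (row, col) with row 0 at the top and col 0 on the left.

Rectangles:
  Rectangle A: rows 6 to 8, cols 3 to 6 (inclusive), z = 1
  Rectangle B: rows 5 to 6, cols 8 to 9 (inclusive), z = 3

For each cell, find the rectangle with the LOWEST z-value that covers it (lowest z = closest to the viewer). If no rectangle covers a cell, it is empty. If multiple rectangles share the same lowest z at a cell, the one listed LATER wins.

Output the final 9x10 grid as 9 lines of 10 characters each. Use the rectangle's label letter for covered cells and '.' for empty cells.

..........
..........
..........
..........
..........
........BB
...AAAA.BB
...AAAA...
...AAAA...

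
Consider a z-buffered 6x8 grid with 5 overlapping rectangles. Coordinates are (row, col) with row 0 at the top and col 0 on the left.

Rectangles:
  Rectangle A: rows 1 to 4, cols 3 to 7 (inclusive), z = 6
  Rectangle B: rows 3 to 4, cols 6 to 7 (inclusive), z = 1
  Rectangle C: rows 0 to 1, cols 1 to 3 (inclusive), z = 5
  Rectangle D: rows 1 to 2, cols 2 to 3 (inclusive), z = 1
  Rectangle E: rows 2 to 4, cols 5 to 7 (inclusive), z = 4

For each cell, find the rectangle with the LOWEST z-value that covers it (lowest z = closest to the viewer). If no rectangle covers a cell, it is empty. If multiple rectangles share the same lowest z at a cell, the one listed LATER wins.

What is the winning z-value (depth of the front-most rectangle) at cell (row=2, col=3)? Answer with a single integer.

Answer: 1

Derivation:
Check cell (2,3):
  A: rows 1-4 cols 3-7 z=6 -> covers; best now A (z=6)
  B: rows 3-4 cols 6-7 -> outside (row miss)
  C: rows 0-1 cols 1-3 -> outside (row miss)
  D: rows 1-2 cols 2-3 z=1 -> covers; best now D (z=1)
  E: rows 2-4 cols 5-7 -> outside (col miss)
Winner: D at z=1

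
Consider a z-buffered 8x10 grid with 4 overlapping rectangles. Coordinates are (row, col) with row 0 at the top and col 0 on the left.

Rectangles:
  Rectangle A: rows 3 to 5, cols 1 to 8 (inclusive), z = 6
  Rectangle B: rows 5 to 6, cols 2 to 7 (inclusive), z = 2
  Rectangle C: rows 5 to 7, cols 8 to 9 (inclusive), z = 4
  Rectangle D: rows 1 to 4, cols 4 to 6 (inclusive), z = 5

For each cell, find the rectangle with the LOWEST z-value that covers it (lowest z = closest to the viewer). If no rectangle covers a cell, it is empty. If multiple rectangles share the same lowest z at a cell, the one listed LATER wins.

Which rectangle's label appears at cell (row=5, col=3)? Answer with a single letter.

Answer: B

Derivation:
Check cell (5,3):
  A: rows 3-5 cols 1-8 z=6 -> covers; best now A (z=6)
  B: rows 5-6 cols 2-7 z=2 -> covers; best now B (z=2)
  C: rows 5-7 cols 8-9 -> outside (col miss)
  D: rows 1-4 cols 4-6 -> outside (row miss)
Winner: B at z=2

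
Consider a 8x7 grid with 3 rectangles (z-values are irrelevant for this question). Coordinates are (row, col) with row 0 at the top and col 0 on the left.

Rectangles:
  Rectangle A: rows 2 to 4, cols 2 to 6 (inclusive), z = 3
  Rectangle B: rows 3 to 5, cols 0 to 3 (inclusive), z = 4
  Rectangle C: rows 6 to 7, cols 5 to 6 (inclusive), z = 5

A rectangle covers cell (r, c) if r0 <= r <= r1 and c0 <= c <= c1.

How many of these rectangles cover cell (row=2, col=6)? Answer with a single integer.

Answer: 1

Derivation:
Check cell (2,6):
  A: rows 2-4 cols 2-6 -> covers
  B: rows 3-5 cols 0-3 -> outside (row miss)
  C: rows 6-7 cols 5-6 -> outside (row miss)
Count covering = 1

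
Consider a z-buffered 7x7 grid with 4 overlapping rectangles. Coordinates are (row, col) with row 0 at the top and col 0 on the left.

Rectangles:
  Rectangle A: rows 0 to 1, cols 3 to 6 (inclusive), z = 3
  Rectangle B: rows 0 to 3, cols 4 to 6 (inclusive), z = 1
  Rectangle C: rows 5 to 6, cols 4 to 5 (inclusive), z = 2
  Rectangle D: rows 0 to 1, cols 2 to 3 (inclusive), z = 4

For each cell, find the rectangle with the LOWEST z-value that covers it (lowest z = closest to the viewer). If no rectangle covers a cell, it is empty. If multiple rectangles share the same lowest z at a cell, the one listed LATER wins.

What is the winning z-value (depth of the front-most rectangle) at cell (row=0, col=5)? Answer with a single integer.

Check cell (0,5):
  A: rows 0-1 cols 3-6 z=3 -> covers; best now A (z=3)
  B: rows 0-3 cols 4-6 z=1 -> covers; best now B (z=1)
  C: rows 5-6 cols 4-5 -> outside (row miss)
  D: rows 0-1 cols 2-3 -> outside (col miss)
Winner: B at z=1

Answer: 1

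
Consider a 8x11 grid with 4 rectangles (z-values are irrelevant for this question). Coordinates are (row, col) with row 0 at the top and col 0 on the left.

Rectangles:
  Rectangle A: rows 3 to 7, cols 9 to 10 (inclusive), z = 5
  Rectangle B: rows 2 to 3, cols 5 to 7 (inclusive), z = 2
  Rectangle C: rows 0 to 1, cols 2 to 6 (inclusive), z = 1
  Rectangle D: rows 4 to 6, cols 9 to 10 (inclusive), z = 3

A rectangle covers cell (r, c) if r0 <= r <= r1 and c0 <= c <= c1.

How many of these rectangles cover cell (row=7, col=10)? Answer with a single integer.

Check cell (7,10):
  A: rows 3-7 cols 9-10 -> covers
  B: rows 2-3 cols 5-7 -> outside (row miss)
  C: rows 0-1 cols 2-6 -> outside (row miss)
  D: rows 4-6 cols 9-10 -> outside (row miss)
Count covering = 1

Answer: 1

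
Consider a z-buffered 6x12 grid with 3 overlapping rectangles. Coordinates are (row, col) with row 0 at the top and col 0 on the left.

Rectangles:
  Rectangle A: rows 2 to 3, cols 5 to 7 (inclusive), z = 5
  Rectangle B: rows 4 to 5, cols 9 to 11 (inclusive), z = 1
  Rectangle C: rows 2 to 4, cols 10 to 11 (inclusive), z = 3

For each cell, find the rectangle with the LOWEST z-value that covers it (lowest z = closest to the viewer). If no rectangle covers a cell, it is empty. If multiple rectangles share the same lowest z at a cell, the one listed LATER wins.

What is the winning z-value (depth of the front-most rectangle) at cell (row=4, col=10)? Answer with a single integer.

Answer: 1

Derivation:
Check cell (4,10):
  A: rows 2-3 cols 5-7 -> outside (row miss)
  B: rows 4-5 cols 9-11 z=1 -> covers; best now B (z=1)
  C: rows 2-4 cols 10-11 z=3 -> covers; best now B (z=1)
Winner: B at z=1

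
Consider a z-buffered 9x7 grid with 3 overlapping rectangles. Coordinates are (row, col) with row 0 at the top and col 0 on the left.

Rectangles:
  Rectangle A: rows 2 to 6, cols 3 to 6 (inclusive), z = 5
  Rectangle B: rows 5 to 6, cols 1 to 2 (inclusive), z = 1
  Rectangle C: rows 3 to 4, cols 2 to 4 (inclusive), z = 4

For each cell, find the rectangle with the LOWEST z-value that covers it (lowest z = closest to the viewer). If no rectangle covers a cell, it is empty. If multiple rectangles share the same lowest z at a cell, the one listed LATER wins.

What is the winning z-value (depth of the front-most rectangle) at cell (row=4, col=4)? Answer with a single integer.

Check cell (4,4):
  A: rows 2-6 cols 3-6 z=5 -> covers; best now A (z=5)
  B: rows 5-6 cols 1-2 -> outside (row miss)
  C: rows 3-4 cols 2-4 z=4 -> covers; best now C (z=4)
Winner: C at z=4

Answer: 4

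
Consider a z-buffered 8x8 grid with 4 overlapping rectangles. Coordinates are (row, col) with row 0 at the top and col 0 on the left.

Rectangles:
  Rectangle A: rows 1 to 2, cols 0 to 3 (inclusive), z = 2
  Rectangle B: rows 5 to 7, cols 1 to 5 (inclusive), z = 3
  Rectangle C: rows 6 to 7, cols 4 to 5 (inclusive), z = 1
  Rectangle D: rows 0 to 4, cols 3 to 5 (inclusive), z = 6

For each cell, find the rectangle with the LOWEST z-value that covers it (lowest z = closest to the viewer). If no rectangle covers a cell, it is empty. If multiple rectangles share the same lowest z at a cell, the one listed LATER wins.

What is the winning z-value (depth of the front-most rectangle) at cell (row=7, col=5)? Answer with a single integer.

Answer: 1

Derivation:
Check cell (7,5):
  A: rows 1-2 cols 0-3 -> outside (row miss)
  B: rows 5-7 cols 1-5 z=3 -> covers; best now B (z=3)
  C: rows 6-7 cols 4-5 z=1 -> covers; best now C (z=1)
  D: rows 0-4 cols 3-5 -> outside (row miss)
Winner: C at z=1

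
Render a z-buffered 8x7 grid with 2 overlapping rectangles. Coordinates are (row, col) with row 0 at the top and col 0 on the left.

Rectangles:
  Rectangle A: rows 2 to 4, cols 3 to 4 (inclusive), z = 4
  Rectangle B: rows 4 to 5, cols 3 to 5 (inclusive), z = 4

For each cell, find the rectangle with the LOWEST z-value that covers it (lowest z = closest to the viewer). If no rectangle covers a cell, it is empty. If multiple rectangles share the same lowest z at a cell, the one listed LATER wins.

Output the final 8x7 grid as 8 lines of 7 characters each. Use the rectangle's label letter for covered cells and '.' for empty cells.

.......
.......
...AA..
...AA..
...BBB.
...BBB.
.......
.......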